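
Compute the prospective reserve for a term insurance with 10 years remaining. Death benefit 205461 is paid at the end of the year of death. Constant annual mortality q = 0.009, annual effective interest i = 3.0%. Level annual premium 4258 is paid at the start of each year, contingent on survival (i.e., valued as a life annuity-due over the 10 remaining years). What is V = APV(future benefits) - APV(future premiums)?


v = 1/(1+i) = 0.970874
APV(future benefits) per unit = sum_{k=0}^{9} k_p_x * q * v^(k+1) = 0.073898
APV(future benefits) = 205461 * 0.073898 = 15183.2389
Life annuity-due factor ä_{x:10} = sum_{k=0}^{9} k_p_x * v^k = 8.457261
APV(future premiums) = 4258 * 8.457261 = 36011.0181
V = 15183.2389 - 36011.0181
= -20827.7792


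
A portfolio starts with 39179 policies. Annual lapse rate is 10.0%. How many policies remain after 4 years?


remaining = initial * (1 - lapse)^years
= 39179 * (1 - 0.1)^4
= 39179 * 0.6561
= 25705.3419


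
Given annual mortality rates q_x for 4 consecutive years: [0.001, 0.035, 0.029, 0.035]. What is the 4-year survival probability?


p_k = 1 - q_k for each year
Survival = product of (1 - q_k)
= 0.999 * 0.965 * 0.971 * 0.965
= 0.9033


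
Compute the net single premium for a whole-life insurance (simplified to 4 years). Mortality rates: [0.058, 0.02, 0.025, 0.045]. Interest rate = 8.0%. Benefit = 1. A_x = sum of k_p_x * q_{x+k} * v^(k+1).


v = 0.925926
Year 0: k_p_x=1.0, q=0.058, term=0.053704
Year 1: k_p_x=0.942, q=0.02, term=0.016152
Year 2: k_p_x=0.92316, q=0.025, term=0.018321
Year 3: k_p_x=0.900081, q=0.045, term=0.029771
A_x = 0.1179


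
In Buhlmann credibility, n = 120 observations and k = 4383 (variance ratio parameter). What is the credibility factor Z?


Z = n / (n + k)
= 120 / (120 + 4383)
= 120 / 4503
= 0.0266


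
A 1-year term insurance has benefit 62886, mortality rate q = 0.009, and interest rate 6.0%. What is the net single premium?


NSP = benefit * q * v
v = 1/(1+i) = 0.943396
NSP = 62886 * 0.009 * 0.943396
= 533.9377


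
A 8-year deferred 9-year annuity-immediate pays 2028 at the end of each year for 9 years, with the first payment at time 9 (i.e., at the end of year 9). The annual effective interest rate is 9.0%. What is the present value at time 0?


PV at time 8 of the 9-year annuity-immediate:
a_n = 2028 * (1-(1+0.09)^(-9))/0.09 = 12158.3607
Discount back 8 years to time 0:
PV = 12158.3607 * (1+0.09)^(-8)
= 12158.3607 * 0.501866
= 6101.8713


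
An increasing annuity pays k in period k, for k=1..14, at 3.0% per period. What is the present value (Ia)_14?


(Ia)_n = sum_{k=1}^{n} k * v^k, v = 1/(1+i)
v = 0.970874
Sum computed term by term:
(Ia)_14 = 79.3102


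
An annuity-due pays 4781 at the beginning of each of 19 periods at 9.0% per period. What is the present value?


PV_due = PMT * (1-(1+i)^(-n))/i * (1+i)
PV_immediate = 42790.4988
PV_due = 42790.4988 * 1.09
= 46641.6436


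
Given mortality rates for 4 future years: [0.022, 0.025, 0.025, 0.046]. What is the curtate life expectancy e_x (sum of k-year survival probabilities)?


e_x = sum_{k=1}^{n} k_p_x
k_p_x values:
  1_p_x = 0.978
  2_p_x = 0.95355
  3_p_x = 0.929711
  4_p_x = 0.886945
e_x = 3.7482


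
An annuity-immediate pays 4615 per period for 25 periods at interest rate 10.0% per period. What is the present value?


PV = PMT * (1 - (1+i)^(-n)) / i
= 4615 * (1 - (1+0.1)^(-25)) / 0.1
= 4615 * (1 - 0.092296) / 0.1
= 4615 * 9.07704
= 41890.5397


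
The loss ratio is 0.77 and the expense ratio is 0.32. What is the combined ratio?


Combined ratio = loss ratio + expense ratio
= 0.77 + 0.32
= 1.09


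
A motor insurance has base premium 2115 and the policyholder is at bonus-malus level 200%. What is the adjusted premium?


adjusted = base * BM_level / 100
= 2115 * 200 / 100
= 2115 * 2.0
= 4230.0


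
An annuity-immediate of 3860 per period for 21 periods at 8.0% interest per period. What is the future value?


FV = PMT * ((1+i)^n - 1) / i
= 3860 * ((1.08)^21 - 1) / 0.08
= 3860 * (5.033834 - 1) / 0.08
= 194632.4768


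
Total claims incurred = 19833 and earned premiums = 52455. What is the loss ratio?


Loss ratio = claims / premiums
= 19833 / 52455
= 0.3781


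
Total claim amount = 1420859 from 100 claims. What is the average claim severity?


severity = total / number
= 1420859 / 100
= 14208.59


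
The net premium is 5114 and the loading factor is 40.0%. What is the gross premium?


Gross = net * (1 + loading)
= 5114 * (1 + 0.4)
= 5114 * 1.4
= 7159.6


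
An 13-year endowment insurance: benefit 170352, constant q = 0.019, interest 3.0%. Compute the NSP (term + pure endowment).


Term component = 31002.4431
Pure endowment = 13_p_x * v^13 * benefit = 0.779286 * 0.680951 * 170352 = 90398.3308
NSP = 121400.774


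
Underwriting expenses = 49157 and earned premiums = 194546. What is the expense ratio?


Expense ratio = expenses / premiums
= 49157 / 194546
= 0.2527


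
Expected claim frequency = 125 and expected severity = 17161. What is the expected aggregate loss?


E[S] = E[N] * E[X]
= 125 * 17161
= 2.1451e+06


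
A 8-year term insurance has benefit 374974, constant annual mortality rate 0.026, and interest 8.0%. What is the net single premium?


NSP = benefit * sum_{k=0}^{n-1} k_p_x * q * v^(k+1)
With constant q=0.026, v=0.925926
Sum = 0.137946
NSP = 374974 * 0.137946
= 51726.2038


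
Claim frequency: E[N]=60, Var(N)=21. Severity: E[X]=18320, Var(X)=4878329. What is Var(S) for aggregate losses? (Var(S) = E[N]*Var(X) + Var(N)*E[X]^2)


Var(S) = E[N]*Var(X) + Var(N)*E[X]^2
= 60*4878329 + 21*18320^2
= 292699740 + 7048070400
= 7.3408e+09


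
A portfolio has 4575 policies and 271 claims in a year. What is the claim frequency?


frequency = claims / policies
= 271 / 4575
= 0.0592


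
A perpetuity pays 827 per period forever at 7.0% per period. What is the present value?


PV = PMT / i
= 827 / 0.07
= 11814.2857


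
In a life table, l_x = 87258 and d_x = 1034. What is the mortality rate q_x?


q_x = d_x / l_x
= 1034 / 87258
= 0.0118


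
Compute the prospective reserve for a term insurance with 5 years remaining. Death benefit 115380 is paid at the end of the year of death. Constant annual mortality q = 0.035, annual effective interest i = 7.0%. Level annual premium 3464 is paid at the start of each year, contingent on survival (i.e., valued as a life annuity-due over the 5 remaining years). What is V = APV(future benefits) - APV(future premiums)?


v = 1/(1+i) = 0.934579
APV(future benefits) per unit = sum_{k=0}^{4} k_p_x * q * v^(k+1) = 0.134451
APV(future benefits) = 115380 * 0.134451 = 15512.9449
Life annuity-due factor ä_{x:5} = sum_{k=0}^{4} k_p_x * v^k = 4.110356
APV(future premiums) = 3464 * 4.110356 = 14238.2735
V = 15512.9449 - 14238.2735
= 1274.6714


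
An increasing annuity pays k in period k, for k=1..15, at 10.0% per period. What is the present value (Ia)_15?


(Ia)_n = sum_{k=1}^{n} k * v^k, v = 1/(1+i)
v = 0.909091
Sum computed term by term:
(Ia)_15 = 47.7581


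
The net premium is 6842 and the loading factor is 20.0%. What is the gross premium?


Gross = net * (1 + loading)
= 6842 * (1 + 0.2)
= 6842 * 1.2
= 8210.4


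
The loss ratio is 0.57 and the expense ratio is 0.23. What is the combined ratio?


Combined ratio = loss ratio + expense ratio
= 0.57 + 0.23
= 0.8


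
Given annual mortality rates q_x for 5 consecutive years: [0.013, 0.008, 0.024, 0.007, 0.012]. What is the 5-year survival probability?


p_k = 1 - q_k for each year
Survival = product of (1 - q_k)
= 0.987 * 0.992 * 0.976 * 0.993 * 0.988
= 0.9375


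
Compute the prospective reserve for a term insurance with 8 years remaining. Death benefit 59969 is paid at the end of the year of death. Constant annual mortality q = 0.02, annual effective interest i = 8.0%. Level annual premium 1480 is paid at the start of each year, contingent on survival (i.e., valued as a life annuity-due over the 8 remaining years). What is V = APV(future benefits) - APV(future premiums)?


v = 1/(1+i) = 0.925926
APV(future benefits) per unit = sum_{k=0}^{7} k_p_x * q * v^(k+1) = 0.108072
APV(future benefits) = 59969 * 0.108072 = 6480.9603
Life annuity-due factor ä_{x:8} = sum_{k=0}^{7} k_p_x * v^k = 5.835879
APV(future premiums) = 1480 * 5.835879 = 8637.1016
V = 6480.9603 - 8637.1016
= -2156.1413


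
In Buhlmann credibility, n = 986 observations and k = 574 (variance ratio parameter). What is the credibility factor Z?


Z = n / (n + k)
= 986 / (986 + 574)
= 986 / 1560
= 0.6321


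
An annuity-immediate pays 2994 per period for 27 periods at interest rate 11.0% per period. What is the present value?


PV = PMT * (1 - (1+i)^(-n)) / i
= 2994 * (1 - (1+0.11)^(-27)) / 0.11
= 2994 * (1 - 0.059742) / 0.11
= 2994 * 8.5478
= 25592.1139


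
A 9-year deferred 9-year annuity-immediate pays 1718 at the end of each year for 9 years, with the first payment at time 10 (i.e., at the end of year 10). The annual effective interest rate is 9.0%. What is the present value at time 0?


PV at time 9 of the 9-year annuity-immediate:
a_n = 1718 * (1-(1+0.09)^(-9))/0.09 = 10299.8342
Discount back 9 years to time 0:
PV = 10299.8342 * (1+0.09)^(-9)
= 10299.8342 * 0.460428
= 4742.3298


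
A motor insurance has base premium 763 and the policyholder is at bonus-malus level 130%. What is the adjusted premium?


adjusted = base * BM_level / 100
= 763 * 130 / 100
= 763 * 1.3
= 991.9


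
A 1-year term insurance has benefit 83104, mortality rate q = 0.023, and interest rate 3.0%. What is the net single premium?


NSP = benefit * q * v
v = 1/(1+i) = 0.970874
NSP = 83104 * 0.023 * 0.970874
= 1855.7204


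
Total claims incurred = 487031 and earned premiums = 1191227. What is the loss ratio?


Loss ratio = claims / premiums
= 487031 / 1191227
= 0.4088


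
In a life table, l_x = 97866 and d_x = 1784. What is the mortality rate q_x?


q_x = d_x / l_x
= 1784 / 97866
= 0.0182


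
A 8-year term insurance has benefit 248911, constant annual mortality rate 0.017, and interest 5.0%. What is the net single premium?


NSP = benefit * sum_{k=0}^{n-1} k_p_x * q * v^(k+1)
With constant q=0.017, v=0.952381
Sum = 0.104009
NSP = 248911 * 0.104009
= 25888.8767


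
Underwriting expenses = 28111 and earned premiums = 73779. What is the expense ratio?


Expense ratio = expenses / premiums
= 28111 / 73779
= 0.381


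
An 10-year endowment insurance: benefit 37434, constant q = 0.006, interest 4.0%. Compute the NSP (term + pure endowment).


Term component = 1776.7768
Pure endowment = 10_p_x * v^10 * benefit = 0.941594 * 0.675564 * 37434 = 23812.0446
NSP = 25588.8214


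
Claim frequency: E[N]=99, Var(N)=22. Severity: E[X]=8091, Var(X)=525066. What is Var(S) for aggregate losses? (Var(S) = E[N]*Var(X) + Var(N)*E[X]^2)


Var(S) = E[N]*Var(X) + Var(N)*E[X]^2
= 99*525066 + 22*8091^2
= 51981534 + 1440214182
= 1.4922e+09


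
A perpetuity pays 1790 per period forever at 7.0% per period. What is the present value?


PV = PMT / i
= 1790 / 0.07
= 25571.4286


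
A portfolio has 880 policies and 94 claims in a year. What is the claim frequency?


frequency = claims / policies
= 94 / 880
= 0.1068


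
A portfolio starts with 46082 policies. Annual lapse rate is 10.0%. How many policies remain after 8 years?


remaining = initial * (1 - lapse)^years
= 46082 * (1 - 0.1)^8
= 46082 * 0.430467
= 19836.79


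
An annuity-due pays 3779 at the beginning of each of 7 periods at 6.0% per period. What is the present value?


PV_due = PMT * (1-(1+i)^(-n))/i * (1+i)
PV_immediate = 21095.8195
PV_due = 21095.8195 * 1.06
= 22361.5686


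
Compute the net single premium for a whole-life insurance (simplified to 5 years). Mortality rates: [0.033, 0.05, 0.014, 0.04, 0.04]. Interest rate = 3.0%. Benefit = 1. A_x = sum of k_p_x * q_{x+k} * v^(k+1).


v = 0.970874
Year 0: k_p_x=1.0, q=0.033, term=0.032039
Year 1: k_p_x=0.967, q=0.05, term=0.045575
Year 2: k_p_x=0.91865, q=0.014, term=0.01177
Year 3: k_p_x=0.905789, q=0.04, term=0.032191
Year 4: k_p_x=0.869557, q=0.04, term=0.030004
A_x = 0.1516


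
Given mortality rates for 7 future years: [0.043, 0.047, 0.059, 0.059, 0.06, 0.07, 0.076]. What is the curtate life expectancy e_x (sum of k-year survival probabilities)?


e_x = sum_{k=1}^{n} k_p_x
k_p_x values:
  1_p_x = 0.957
  2_p_x = 0.912021
  3_p_x = 0.858212
  4_p_x = 0.807577
  5_p_x = 0.759123
  6_p_x = 0.705984
  7_p_x = 0.652329
e_x = 5.6522


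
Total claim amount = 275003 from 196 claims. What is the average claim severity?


severity = total / number
= 275003 / 196
= 1403.0765


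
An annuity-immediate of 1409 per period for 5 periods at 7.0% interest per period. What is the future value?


FV = PMT * ((1+i)^n - 1) / i
= 1409 * ((1.07)^5 - 1) / 0.07
= 1409 * (1.402552 - 1) / 0.07
= 8102.7913


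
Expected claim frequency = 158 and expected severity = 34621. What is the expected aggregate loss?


E[S] = E[N] * E[X]
= 158 * 34621
= 5.4701e+06


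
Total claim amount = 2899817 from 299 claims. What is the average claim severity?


severity = total / number
= 2899817 / 299
= 9698.3846


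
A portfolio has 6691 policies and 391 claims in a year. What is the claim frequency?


frequency = claims / policies
= 391 / 6691
= 0.0584


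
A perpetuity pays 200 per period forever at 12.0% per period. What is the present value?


PV = PMT / i
= 200 / 0.12
= 1666.6667


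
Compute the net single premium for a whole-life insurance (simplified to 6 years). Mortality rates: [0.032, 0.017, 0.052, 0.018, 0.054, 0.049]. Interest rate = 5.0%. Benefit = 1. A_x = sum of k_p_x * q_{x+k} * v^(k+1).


v = 0.952381
Year 0: k_p_x=1.0, q=0.032, term=0.030476
Year 1: k_p_x=0.968, q=0.017, term=0.014926
Year 2: k_p_x=0.951544, q=0.052, term=0.042743
Year 3: k_p_x=0.902064, q=0.018, term=0.013358
Year 4: k_p_x=0.885827, q=0.054, term=0.03748
Year 5: k_p_x=0.837992, q=0.049, term=0.030641
A_x = 0.1696


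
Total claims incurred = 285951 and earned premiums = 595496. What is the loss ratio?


Loss ratio = claims / premiums
= 285951 / 595496
= 0.4802


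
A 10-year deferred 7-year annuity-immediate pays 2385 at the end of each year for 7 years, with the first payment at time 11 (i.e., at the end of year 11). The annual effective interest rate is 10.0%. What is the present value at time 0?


PV at time 10 of the 7-year annuity-immediate:
a_n = 2385 * (1-(1+0.1)^(-7))/0.1 = 11611.1789
Discount back 10 years to time 0:
PV = 11611.1789 * (1+0.1)^(-10)
= 11611.1789 * 0.385543
= 4476.6121


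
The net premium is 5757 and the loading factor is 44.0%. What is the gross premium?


Gross = net * (1 + loading)
= 5757 * (1 + 0.44)
= 5757 * 1.44
= 8290.08


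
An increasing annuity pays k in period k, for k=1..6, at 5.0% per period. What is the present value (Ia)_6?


(Ia)_n = sum_{k=1}^{n} k * v^k, v = 1/(1+i)
v = 0.952381
Sum computed term by term:
(Ia)_6 = 17.0437


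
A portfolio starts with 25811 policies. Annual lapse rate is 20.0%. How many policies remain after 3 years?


remaining = initial * (1 - lapse)^years
= 25811 * (1 - 0.2)^3
= 25811 * 0.512
= 13215.232


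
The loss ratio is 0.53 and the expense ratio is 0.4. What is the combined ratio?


Combined ratio = loss ratio + expense ratio
= 0.53 + 0.4
= 0.93


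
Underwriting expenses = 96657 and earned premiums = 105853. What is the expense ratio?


Expense ratio = expenses / premiums
= 96657 / 105853
= 0.9131


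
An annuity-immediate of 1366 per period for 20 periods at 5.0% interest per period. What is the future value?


FV = PMT * ((1+i)^n - 1) / i
= 1366 * ((1.05)^20 - 1) / 0.05
= 1366 * (2.653298 - 1) / 0.05
= 45168.0933


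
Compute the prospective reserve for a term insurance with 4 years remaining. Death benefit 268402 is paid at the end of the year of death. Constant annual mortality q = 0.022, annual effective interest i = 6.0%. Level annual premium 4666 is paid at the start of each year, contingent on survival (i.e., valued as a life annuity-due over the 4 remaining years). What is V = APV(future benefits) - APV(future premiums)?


v = 1/(1+i) = 0.943396
APV(future benefits) per unit = sum_{k=0}^{3} k_p_x * q * v^(k+1) = 0.073873
APV(future benefits) = 268402 * 0.073873 = 19827.5941
Life annuity-due factor ä_{x:4} = sum_{k=0}^{3} k_p_x * v^k = 3.559323
APV(future premiums) = 4666 * 3.559323 = 16607.8033
V = 19827.5941 - 16607.8033
= 3219.7909


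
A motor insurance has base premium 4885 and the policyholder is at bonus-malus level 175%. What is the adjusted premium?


adjusted = base * BM_level / 100
= 4885 * 175 / 100
= 4885 * 1.75
= 8548.75


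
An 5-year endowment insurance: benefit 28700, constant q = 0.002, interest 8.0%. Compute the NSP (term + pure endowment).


Term component = 228.3368
Pure endowment = 5_p_x * v^5 * benefit = 0.99004 * 0.680583 * 28700 = 19338.1901
NSP = 19566.527


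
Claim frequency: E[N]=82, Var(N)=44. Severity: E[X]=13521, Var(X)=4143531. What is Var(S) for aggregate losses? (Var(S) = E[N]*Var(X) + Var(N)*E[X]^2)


Var(S) = E[N]*Var(X) + Var(N)*E[X]^2
= 82*4143531 + 44*13521^2
= 339769542 + 8043967404
= 8.3837e+09


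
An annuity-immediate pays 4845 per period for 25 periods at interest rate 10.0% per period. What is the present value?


PV = PMT * (1 - (1+i)^(-n)) / i
= 4845 * (1 - (1+0.1)^(-25)) / 0.1
= 4845 * (1 - 0.092296) / 0.1
= 4845 * 9.07704
= 43978.2589


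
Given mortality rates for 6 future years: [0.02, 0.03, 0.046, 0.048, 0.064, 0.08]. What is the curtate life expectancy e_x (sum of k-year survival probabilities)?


e_x = sum_{k=1}^{n} k_p_x
k_p_x values:
  1_p_x = 0.98
  2_p_x = 0.9506
  3_p_x = 0.906872
  4_p_x = 0.863343
  5_p_x = 0.808089
  6_p_x = 0.743442
e_x = 5.2523


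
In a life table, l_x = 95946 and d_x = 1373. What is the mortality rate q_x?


q_x = d_x / l_x
= 1373 / 95946
= 0.0143


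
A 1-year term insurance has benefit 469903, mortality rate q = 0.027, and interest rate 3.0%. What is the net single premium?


NSP = benefit * q * v
v = 1/(1+i) = 0.970874
NSP = 469903 * 0.027 * 0.970874
= 12317.8456


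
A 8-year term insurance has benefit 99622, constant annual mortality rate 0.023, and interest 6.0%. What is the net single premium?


NSP = benefit * sum_{k=0}^{n-1} k_p_x * q * v^(k+1)
With constant q=0.023, v=0.943396
Sum = 0.132778
NSP = 99622 * 0.132778
= 13227.5631


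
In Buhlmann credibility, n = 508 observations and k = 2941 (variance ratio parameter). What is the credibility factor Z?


Z = n / (n + k)
= 508 / (508 + 2941)
= 508 / 3449
= 0.1473


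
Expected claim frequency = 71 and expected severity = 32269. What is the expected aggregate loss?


E[S] = E[N] * E[X]
= 71 * 32269
= 2.2911e+06


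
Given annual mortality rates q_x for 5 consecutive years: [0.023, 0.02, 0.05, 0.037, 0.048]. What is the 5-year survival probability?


p_k = 1 - q_k for each year
Survival = product of (1 - q_k)
= 0.977 * 0.98 * 0.95 * 0.963 * 0.952
= 0.8339


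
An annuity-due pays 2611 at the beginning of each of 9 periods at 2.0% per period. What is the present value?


PV_due = PMT * (1-(1+i)^(-n))/i * (1+i)
PV_immediate = 21311.6
PV_due = 21311.6 * 1.02
= 21737.832


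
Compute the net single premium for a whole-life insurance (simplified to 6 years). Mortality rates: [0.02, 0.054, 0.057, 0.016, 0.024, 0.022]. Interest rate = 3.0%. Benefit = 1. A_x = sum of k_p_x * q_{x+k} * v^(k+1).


v = 0.970874
Year 0: k_p_x=1.0, q=0.02, term=0.019417
Year 1: k_p_x=0.98, q=0.054, term=0.049882
Year 2: k_p_x=0.92708, q=0.057, term=0.048359
Year 3: k_p_x=0.874236, q=0.016, term=0.012428
Year 4: k_p_x=0.860249, q=0.024, term=0.017809
Year 5: k_p_x=0.839603, q=0.022, term=0.015469
A_x = 0.1634


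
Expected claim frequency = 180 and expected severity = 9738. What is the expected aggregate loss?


E[S] = E[N] * E[X]
= 180 * 9738
= 1.7528e+06


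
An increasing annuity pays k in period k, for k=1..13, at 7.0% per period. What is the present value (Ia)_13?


(Ia)_n = sum_{k=1}^{n} k * v^k, v = 1/(1+i)
v = 0.934579
Sum computed term by term:
(Ia)_13 = 50.6878


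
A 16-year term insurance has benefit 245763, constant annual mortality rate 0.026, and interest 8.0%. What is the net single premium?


NSP = benefit * sum_{k=0}^{n-1} k_p_x * q * v^(k+1)
With constant q=0.026, v=0.925926
Sum = 0.198312
NSP = 245763 * 0.198312
= 48737.7328


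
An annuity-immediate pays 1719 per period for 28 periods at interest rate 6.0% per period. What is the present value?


PV = PMT * (1 - (1+i)^(-n)) / i
= 1719 * (1 - (1+0.06)^(-28)) / 0.06
= 1719 * (1 - 0.19563) / 0.06
= 1719 * 13.406164
= 23045.1964


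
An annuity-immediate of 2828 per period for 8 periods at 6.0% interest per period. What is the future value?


FV = PMT * ((1+i)^n - 1) / i
= 2828 * ((1.06)^8 - 1) / 0.06
= 2828 * (1.593848 - 1) / 0.06
= 27990.0392


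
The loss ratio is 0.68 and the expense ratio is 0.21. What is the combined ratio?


Combined ratio = loss ratio + expense ratio
= 0.68 + 0.21
= 0.89


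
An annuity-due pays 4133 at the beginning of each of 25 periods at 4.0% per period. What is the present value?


PV_due = PMT * (1-(1+i)^(-n))/i * (1+i)
PV_immediate = 64566.0564
PV_due = 64566.0564 * 1.04
= 67148.6987


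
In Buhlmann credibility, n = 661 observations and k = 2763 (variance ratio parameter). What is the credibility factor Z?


Z = n / (n + k)
= 661 / (661 + 2763)
= 661 / 3424
= 0.193


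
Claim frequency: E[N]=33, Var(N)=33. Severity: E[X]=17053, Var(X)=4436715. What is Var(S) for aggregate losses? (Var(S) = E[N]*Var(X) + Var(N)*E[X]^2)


Var(S) = E[N]*Var(X) + Var(N)*E[X]^2
= 33*4436715 + 33*17053^2
= 146411595 + 9596558697
= 9.7430e+09


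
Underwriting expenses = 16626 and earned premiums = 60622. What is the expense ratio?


Expense ratio = expenses / premiums
= 16626 / 60622
= 0.2743


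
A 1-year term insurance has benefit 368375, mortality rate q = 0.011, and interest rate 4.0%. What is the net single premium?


NSP = benefit * q * v
v = 1/(1+i) = 0.961538
NSP = 368375 * 0.011 * 0.961538
= 3896.274


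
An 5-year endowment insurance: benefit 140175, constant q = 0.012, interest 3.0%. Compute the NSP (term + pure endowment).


Term component = 7526.2121
Pure endowment = 5_p_x * v^5 * benefit = 0.941423 * 0.862609 * 140175 = 113833.2576
NSP = 121359.4697


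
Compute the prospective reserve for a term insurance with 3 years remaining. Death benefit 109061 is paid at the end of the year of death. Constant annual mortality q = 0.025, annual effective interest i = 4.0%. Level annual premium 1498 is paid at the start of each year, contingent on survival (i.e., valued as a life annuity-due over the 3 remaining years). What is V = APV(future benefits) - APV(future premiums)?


v = 1/(1+i) = 0.961538
APV(future benefits) per unit = sum_{k=0}^{2} k_p_x * q * v^(k+1) = 0.067702
APV(future benefits) = 109061 * 0.067702 = 7383.6558
Life annuity-due factor ä_{x:3} = sum_{k=0}^{2} k_p_x * v^k = 2.816406
APV(future premiums) = 1498 * 2.816406 = 4218.9766
V = 7383.6558 - 4218.9766
= 3164.6793


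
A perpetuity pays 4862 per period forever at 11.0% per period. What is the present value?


PV = PMT / i
= 4862 / 0.11
= 44200.0


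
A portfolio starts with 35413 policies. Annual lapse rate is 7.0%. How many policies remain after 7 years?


remaining = initial * (1 - lapse)^years
= 35413 * (1 - 0.07)^7
= 35413 * 0.601701
= 21308.0329


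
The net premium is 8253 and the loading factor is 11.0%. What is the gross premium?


Gross = net * (1 + loading)
= 8253 * (1 + 0.11)
= 8253 * 1.11
= 9160.83


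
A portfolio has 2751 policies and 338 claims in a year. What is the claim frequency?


frequency = claims / policies
= 338 / 2751
= 0.1229


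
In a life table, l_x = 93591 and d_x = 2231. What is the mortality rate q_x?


q_x = d_x / l_x
= 2231 / 93591
= 0.0238


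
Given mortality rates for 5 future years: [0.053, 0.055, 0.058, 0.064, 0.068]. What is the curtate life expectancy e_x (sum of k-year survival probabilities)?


e_x = sum_{k=1}^{n} k_p_x
k_p_x values:
  1_p_x = 0.947
  2_p_x = 0.894915
  3_p_x = 0.84301
  4_p_x = 0.789057
  5_p_x = 0.735401
e_x = 4.2094


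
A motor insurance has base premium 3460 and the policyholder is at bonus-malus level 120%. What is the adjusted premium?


adjusted = base * BM_level / 100
= 3460 * 120 / 100
= 3460 * 1.2
= 4152.0


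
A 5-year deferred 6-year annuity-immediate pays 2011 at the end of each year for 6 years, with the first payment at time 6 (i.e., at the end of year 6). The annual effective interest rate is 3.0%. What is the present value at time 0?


PV at time 5 of the 6-year annuity-immediate:
a_n = 2011 * (1-(1+0.03)^(-6))/0.03 = 10893.972
Discount back 5 years to time 0:
PV = 10893.972 * (1+0.03)^(-5)
= 10893.972 * 0.862609
= 9397.2359


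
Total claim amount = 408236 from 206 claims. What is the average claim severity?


severity = total / number
= 408236 / 206
= 1981.7282


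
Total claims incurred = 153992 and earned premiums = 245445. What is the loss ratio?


Loss ratio = claims / premiums
= 153992 / 245445
= 0.6274


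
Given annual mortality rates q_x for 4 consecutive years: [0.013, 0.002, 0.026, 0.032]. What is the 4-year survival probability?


p_k = 1 - q_k for each year
Survival = product of (1 - q_k)
= 0.987 * 0.998 * 0.974 * 0.968
= 0.9287


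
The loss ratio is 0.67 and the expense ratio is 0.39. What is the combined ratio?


Combined ratio = loss ratio + expense ratio
= 0.67 + 0.39
= 1.06


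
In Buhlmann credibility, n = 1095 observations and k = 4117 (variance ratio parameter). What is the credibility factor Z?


Z = n / (n + k)
= 1095 / (1095 + 4117)
= 1095 / 5212
= 0.2101


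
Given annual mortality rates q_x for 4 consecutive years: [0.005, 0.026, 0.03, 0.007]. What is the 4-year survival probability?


p_k = 1 - q_k for each year
Survival = product of (1 - q_k)
= 0.995 * 0.974 * 0.97 * 0.993
= 0.9335


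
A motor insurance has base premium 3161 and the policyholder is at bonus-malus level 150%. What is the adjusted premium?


adjusted = base * BM_level / 100
= 3161 * 150 / 100
= 3161 * 1.5
= 4741.5


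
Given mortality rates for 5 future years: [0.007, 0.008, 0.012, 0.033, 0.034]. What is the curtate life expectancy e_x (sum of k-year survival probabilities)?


e_x = sum_{k=1}^{n} k_p_x
k_p_x values:
  1_p_x = 0.993
  2_p_x = 0.985056
  3_p_x = 0.973235
  4_p_x = 0.941119
  5_p_x = 0.909121
e_x = 4.8015


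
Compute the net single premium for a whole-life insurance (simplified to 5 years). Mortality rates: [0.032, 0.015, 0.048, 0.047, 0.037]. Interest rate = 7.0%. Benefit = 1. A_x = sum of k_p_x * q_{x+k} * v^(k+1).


v = 0.934579
Year 0: k_p_x=1.0, q=0.032, term=0.029907
Year 1: k_p_x=0.968, q=0.015, term=0.012682
Year 2: k_p_x=0.95348, q=0.048, term=0.03736
Year 3: k_p_x=0.907713, q=0.047, term=0.032547
Year 4: k_p_x=0.86505, q=0.037, term=0.02282
A_x = 0.1353


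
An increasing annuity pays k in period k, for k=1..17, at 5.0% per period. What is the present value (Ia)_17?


(Ia)_n = sum_{k=1}^{n} k * v^k, v = 1/(1+i)
v = 0.952381
Sum computed term by term:
(Ia)_17 = 88.4145


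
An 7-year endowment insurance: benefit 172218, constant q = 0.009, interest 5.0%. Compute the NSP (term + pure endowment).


Term component = 8745.4818
Pure endowment = 7_p_x * v^7 * benefit = 0.938676 * 0.710681 * 172218 = 114886.508
NSP = 123631.9899


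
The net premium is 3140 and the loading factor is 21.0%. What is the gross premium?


Gross = net * (1 + loading)
= 3140 * (1 + 0.21)
= 3140 * 1.21
= 3799.4


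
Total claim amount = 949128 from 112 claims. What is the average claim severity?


severity = total / number
= 949128 / 112
= 8474.3571


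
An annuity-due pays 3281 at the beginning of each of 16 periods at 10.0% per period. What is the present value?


PV_due = PMT * (1-(1+i)^(-n))/i * (1+i)
PV_immediate = 25669.5881
PV_due = 25669.5881 * 1.1
= 28236.5469


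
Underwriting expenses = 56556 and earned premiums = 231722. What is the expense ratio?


Expense ratio = expenses / premiums
= 56556 / 231722
= 0.2441


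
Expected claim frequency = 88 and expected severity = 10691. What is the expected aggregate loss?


E[S] = E[N] * E[X]
= 88 * 10691
= 940808


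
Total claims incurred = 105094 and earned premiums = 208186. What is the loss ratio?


Loss ratio = claims / premiums
= 105094 / 208186
= 0.5048


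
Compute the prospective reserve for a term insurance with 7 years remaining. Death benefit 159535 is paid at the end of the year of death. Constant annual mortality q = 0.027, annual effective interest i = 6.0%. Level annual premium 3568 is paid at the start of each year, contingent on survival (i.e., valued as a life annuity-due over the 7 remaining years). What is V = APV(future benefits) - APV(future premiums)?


v = 1/(1+i) = 0.943396
APV(future benefits) per unit = sum_{k=0}^{6} k_p_x * q * v^(k+1) = 0.139936
APV(future benefits) = 159535 * 0.139936 = 22324.6116
Life annuity-due factor ä_{x:7} = sum_{k=0}^{6} k_p_x * v^k = 5.493764
APV(future premiums) = 3568 * 5.493764 = 19601.7517
V = 22324.6116 - 19601.7517
= 2722.86


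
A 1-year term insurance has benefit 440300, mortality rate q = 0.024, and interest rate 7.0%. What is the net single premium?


NSP = benefit * q * v
v = 1/(1+i) = 0.934579
NSP = 440300 * 0.024 * 0.934579
= 9875.8879


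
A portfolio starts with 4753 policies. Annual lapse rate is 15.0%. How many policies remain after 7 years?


remaining = initial * (1 - lapse)^years
= 4753 * (1 - 0.15)^7
= 4753 * 0.320577
= 1523.7029


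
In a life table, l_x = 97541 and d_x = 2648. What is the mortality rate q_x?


q_x = d_x / l_x
= 2648 / 97541
= 0.0271


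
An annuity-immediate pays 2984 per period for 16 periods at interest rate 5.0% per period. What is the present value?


PV = PMT * (1 - (1+i)^(-n)) / i
= 2984 * (1 - (1+0.05)^(-16)) / 0.05
= 2984 * (1 - 0.458112) / 0.05
= 2984 * 10.83777
= 32339.9044


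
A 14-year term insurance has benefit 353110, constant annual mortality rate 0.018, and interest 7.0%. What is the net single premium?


NSP = benefit * sum_{k=0}^{n-1} k_p_x * q * v^(k+1)
With constant q=0.018, v=0.934579
Sum = 0.143031
NSP = 353110 * 0.143031
= 50505.6466


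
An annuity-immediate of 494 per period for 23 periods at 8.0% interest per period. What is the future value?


FV = PMT * ((1+i)^n - 1) / i
= 494 * ((1.08)^23 - 1) / 0.08
= 494 * (5.871464 - 1) / 0.08
= 30081.288


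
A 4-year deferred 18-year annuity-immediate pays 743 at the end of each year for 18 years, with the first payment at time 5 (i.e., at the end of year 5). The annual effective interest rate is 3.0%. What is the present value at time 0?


PV at time 4 of the 18-year annuity-immediate:
a_n = 743 * (1-(1+0.03)^(-18))/0.03 = 10218.8602
Discount back 4 years to time 0:
PV = 10218.8602 * (1+0.03)^(-4)
= 10218.8602 * 0.888487
= 9079.3249


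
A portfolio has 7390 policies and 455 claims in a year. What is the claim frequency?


frequency = claims / policies
= 455 / 7390
= 0.0616


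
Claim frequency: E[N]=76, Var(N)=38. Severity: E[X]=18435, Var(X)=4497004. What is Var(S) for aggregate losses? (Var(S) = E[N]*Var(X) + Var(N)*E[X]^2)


Var(S) = E[N]*Var(X) + Var(N)*E[X]^2
= 76*4497004 + 38*18435^2
= 341772304 + 12914270550
= 1.3256e+10


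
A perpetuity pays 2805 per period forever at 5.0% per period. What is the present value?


PV = PMT / i
= 2805 / 0.05
= 56100.0


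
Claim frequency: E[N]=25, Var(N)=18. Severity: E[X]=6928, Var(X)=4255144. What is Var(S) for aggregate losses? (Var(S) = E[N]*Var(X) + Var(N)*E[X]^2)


Var(S) = E[N]*Var(X) + Var(N)*E[X]^2
= 25*4255144 + 18*6928^2
= 106378600 + 863949312
= 9.7033e+08


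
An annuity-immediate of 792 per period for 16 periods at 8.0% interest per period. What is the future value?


FV = PMT * ((1+i)^n - 1) / i
= 792 * ((1.08)^16 - 1) / 0.08
= 792 * (3.425943 - 1) / 0.08
= 24016.8322


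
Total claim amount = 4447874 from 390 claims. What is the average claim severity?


severity = total / number
= 4447874 / 390
= 11404.8051


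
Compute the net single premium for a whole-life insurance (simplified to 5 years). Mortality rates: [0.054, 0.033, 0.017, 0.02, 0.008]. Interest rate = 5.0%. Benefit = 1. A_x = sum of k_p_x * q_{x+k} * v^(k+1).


v = 0.952381
Year 0: k_p_x=1.0, q=0.054, term=0.051429
Year 1: k_p_x=0.946, q=0.033, term=0.028316
Year 2: k_p_x=0.914782, q=0.017, term=0.013434
Year 3: k_p_x=0.899231, q=0.02, term=0.014796
Year 4: k_p_x=0.881246, q=0.008, term=0.005524
A_x = 0.1135


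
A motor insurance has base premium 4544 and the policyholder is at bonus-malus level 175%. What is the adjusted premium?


adjusted = base * BM_level / 100
= 4544 * 175 / 100
= 4544 * 1.75
= 7952.0


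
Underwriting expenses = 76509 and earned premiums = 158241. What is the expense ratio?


Expense ratio = expenses / premiums
= 76509 / 158241
= 0.4835


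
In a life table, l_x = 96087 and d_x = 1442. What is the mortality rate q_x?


q_x = d_x / l_x
= 1442 / 96087
= 0.015


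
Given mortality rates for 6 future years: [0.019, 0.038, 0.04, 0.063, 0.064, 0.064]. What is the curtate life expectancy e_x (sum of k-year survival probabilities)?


e_x = sum_{k=1}^{n} k_p_x
k_p_x values:
  1_p_x = 0.981
  2_p_x = 0.943722
  3_p_x = 0.905973
  4_p_x = 0.848897
  5_p_x = 0.794567
  6_p_x = 0.743715
e_x = 5.2179


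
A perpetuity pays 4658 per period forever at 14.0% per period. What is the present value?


PV = PMT / i
= 4658 / 0.14
= 33271.4286


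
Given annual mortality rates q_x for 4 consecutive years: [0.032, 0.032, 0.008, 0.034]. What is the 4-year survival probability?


p_k = 1 - q_k for each year
Survival = product of (1 - q_k)
= 0.968 * 0.968 * 0.992 * 0.966
= 0.8979


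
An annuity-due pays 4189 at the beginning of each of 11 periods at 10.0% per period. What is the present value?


PV_due = PMT * (1-(1+i)^(-n))/i * (1+i)
PV_immediate = 27207.8106
PV_due = 27207.8106 * 1.1
= 29928.5916


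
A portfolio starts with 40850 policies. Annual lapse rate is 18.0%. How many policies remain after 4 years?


remaining = initial * (1 - lapse)^years
= 40850 * (1 - 0.18)^4
= 40850 * 0.452122
= 18469.1739


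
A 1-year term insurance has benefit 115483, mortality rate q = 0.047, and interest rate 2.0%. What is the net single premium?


NSP = benefit * q * v
v = 1/(1+i) = 0.980392
NSP = 115483 * 0.047 * 0.980392
= 5321.2755


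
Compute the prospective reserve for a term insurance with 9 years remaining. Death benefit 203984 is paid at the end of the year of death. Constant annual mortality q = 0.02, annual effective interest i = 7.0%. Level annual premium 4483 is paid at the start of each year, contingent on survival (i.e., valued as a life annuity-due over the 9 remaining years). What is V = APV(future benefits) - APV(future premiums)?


v = 1/(1+i) = 0.934579
APV(future benefits) per unit = sum_{k=0}^{8} k_p_x * q * v^(k+1) = 0.121444
APV(future benefits) = 203984 * 0.121444 = 24772.5631
Life annuity-due factor ä_{x:9} = sum_{k=0}^{8} k_p_x * v^k = 6.497236
APV(future premiums) = 4483 * 6.497236 = 29127.1076
V = 24772.5631 - 29127.1076
= -4354.5445


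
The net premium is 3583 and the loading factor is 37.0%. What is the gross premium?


Gross = net * (1 + loading)
= 3583 * (1 + 0.37)
= 3583 * 1.37
= 4908.71


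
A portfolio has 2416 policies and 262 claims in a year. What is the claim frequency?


frequency = claims / policies
= 262 / 2416
= 0.1084


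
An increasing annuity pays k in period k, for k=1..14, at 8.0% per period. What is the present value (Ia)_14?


(Ia)_n = sum_{k=1}^{n} k * v^k, v = 1/(1+i)
v = 0.925926
Sum computed term by term:
(Ia)_14 = 51.7165


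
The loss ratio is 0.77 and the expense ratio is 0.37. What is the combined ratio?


Combined ratio = loss ratio + expense ratio
= 0.77 + 0.37
= 1.14


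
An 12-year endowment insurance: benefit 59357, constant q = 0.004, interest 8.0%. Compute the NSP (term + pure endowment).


Term component = 1756.7803
Pure endowment = 12_p_x * v^12 * benefit = 0.953042 * 0.397114 * 59357 = 22464.6128
NSP = 24221.3932


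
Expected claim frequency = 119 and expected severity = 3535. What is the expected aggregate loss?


E[S] = E[N] * E[X]
= 119 * 3535
= 420665


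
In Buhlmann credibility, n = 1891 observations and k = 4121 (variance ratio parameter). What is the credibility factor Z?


Z = n / (n + k)
= 1891 / (1891 + 4121)
= 1891 / 6012
= 0.3145


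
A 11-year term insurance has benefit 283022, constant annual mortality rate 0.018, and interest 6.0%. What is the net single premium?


NSP = benefit * sum_{k=0}^{n-1} k_p_x * q * v^(k+1)
With constant q=0.018, v=0.943396
Sum = 0.13122
NSP = 283022 * 0.13122
= 37138.0274


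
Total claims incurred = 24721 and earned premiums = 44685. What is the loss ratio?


Loss ratio = claims / premiums
= 24721 / 44685
= 0.5532


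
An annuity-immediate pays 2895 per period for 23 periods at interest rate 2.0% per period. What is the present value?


PV = PMT * (1 - (1+i)^(-n)) / i
= 2895 * (1 - (1+0.02)^(-23)) / 0.02
= 2895 * (1 - 0.634156) / 0.02
= 2895 * 18.292204
= 52955.9309


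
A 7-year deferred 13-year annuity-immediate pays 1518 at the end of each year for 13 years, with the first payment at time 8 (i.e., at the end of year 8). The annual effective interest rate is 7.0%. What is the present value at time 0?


PV at time 7 of the 13-year annuity-immediate:
a_n = 1518 * (1-(1+0.07)^(-13))/0.07 = 12686.9138
Discount back 7 years to time 0:
PV = 12686.9138 * (1+0.07)^(-7)
= 12686.9138 * 0.62275
= 7900.7723


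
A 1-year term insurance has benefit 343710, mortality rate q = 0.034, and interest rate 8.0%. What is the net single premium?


NSP = benefit * q * v
v = 1/(1+i) = 0.925926
NSP = 343710 * 0.034 * 0.925926
= 10820.5


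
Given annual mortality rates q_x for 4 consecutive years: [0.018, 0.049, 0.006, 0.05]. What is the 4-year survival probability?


p_k = 1 - q_k for each year
Survival = product of (1 - q_k)
= 0.982 * 0.951 * 0.994 * 0.95
= 0.8819


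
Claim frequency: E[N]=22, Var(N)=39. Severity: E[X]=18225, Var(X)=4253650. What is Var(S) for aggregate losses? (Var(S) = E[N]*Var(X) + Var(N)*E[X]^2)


Var(S) = E[N]*Var(X) + Var(N)*E[X]^2
= 22*4253650 + 39*18225^2
= 93580300 + 12953874375
= 1.3047e+10


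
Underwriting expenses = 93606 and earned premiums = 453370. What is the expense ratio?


Expense ratio = expenses / premiums
= 93606 / 453370
= 0.2065


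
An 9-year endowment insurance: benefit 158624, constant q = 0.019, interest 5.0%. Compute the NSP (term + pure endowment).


Term component = 19987.6694
Pure endowment = 9_p_x * v^9 * benefit = 0.841436 * 0.644609 * 158624 = 86037.2007
NSP = 106024.8701


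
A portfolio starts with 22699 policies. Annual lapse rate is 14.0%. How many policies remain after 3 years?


remaining = initial * (1 - lapse)^years
= 22699 * (1 - 0.14)^3
= 22699 * 0.636056
= 14437.8351


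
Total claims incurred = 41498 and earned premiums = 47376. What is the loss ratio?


Loss ratio = claims / premiums
= 41498 / 47376
= 0.8759


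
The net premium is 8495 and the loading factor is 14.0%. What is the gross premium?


Gross = net * (1 + loading)
= 8495 * (1 + 0.14)
= 8495 * 1.14
= 9684.3


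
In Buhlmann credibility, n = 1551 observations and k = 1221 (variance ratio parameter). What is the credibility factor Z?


Z = n / (n + k)
= 1551 / (1551 + 1221)
= 1551 / 2772
= 0.5595
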